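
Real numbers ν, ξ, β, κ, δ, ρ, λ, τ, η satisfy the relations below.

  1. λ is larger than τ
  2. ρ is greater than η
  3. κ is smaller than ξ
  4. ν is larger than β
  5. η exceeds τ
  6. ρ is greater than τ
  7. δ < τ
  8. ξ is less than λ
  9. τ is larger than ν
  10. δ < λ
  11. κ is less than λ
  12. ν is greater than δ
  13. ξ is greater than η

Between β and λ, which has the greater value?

λ

Link the given pairs in sequence: β < ν; ν < τ; τ < η; η < ξ; ξ < λ.
Chaining these gives β < ν < τ < η < ξ < λ.
So β < λ; λ is the larger of the two.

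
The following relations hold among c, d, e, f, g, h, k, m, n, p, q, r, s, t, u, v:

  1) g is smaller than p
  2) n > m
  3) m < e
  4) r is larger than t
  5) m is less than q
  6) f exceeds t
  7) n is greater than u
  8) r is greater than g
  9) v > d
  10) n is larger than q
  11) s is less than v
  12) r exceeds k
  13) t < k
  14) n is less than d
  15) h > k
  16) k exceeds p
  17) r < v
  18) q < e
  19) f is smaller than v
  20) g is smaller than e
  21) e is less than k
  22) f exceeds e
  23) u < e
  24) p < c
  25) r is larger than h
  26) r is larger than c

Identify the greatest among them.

v

g is not greatest since g < p; u is not greatest since u < e; p is not greatest since p < k; c is not greatest since c < r; t is not greatest since t < r; m is not greatest since m < n; q is not greatest since q < e; n is not greatest since n < d; e is not greatest since e < k; d is not greatest since d < v; k is not greatest since k < h; s is not greatest since s < v; h is not greatest since h < r; f is not greatest since f < v; r is not greatest since r < v.
Only v has nothing above it, so v is the greatest.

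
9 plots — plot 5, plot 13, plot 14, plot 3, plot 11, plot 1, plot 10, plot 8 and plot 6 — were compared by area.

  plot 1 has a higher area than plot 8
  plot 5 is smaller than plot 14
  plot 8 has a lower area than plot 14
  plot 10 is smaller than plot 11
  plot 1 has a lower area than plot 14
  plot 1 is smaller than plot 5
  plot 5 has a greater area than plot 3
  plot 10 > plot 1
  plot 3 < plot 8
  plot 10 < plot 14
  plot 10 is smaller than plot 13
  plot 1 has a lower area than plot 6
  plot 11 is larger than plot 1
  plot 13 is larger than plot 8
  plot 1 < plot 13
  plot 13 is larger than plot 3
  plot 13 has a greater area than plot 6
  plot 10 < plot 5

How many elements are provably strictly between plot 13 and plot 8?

The relations place plot 8 below plot 13. An element lies strictly between them when it is forced above plot 8 and also forced below plot 13.
Above plot 8: {plot 1, plot 10, plot 5, plot 14, plot 6, plot 11}. Below plot 13: {plot 3, plot 1, plot 10, plot 6}.
Intersection: {plot 1, plot 10, plot 6} — 3.

3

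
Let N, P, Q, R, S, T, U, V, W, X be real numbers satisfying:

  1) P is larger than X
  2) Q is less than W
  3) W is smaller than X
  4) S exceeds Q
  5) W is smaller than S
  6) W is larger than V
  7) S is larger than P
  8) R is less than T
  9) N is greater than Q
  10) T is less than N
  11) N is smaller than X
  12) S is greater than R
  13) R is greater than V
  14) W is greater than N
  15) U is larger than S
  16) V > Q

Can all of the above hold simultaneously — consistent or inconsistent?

The single ordering Q < V < R < T < N < W < X < P < S < U satisfies every listed relation, so no contradiction arises.

consistent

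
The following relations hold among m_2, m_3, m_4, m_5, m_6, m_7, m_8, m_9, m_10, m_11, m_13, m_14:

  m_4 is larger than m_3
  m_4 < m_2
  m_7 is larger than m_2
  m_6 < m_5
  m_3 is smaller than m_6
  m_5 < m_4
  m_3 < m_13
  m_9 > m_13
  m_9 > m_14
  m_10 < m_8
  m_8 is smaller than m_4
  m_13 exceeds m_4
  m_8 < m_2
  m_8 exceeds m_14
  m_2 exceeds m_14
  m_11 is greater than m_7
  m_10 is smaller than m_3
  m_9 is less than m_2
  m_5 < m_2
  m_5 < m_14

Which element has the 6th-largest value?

Piecing the relations together gives one ordering: m_10 < m_3 < m_6 < m_5 < m_14 < m_8 < m_4 < m_13 < m_9 < m_2 < m_7 < m_11.
The 6th largest is m_4.

m_4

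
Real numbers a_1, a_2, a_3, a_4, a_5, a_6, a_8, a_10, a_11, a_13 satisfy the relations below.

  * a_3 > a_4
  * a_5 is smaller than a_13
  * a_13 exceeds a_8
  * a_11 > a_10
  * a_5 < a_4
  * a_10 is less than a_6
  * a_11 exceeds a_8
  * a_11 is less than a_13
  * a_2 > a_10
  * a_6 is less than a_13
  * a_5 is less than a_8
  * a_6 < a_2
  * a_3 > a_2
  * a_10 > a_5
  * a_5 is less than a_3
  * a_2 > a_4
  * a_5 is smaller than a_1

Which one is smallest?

a_5

a_8 is not least since a_5 < a_8; a_10 is not least since a_5 < a_10; a_11 is not least since a_10 < a_11; a_4 is not least since a_5 < a_4; a_6 is not least since a_10 < a_6; a_1 is not least since a_5 < a_1; a_2 is not least since a_10 < a_2; a_13 is not least since a_11 < a_13; a_3 is not least since a_4 < a_3.
Only a_5 has nothing below it, so a_5 is the smallest.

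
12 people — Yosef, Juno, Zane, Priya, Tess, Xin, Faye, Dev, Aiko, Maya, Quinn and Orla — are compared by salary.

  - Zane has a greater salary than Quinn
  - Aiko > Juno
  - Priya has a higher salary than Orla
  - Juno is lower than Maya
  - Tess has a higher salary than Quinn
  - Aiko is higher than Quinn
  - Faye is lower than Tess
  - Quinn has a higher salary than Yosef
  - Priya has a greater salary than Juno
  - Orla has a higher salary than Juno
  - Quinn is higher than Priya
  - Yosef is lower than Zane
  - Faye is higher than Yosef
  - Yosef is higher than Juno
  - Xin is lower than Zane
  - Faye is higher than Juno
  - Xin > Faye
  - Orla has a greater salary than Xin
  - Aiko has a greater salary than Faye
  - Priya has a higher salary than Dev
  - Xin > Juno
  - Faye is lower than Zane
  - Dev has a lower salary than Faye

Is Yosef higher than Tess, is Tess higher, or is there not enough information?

Tess

Yosef < Faye < Xin < Orla < Priya < Quinn < Tess, by transitivity through Faye, Xin, Orla, Priya, Quinn.
So Tess is higher.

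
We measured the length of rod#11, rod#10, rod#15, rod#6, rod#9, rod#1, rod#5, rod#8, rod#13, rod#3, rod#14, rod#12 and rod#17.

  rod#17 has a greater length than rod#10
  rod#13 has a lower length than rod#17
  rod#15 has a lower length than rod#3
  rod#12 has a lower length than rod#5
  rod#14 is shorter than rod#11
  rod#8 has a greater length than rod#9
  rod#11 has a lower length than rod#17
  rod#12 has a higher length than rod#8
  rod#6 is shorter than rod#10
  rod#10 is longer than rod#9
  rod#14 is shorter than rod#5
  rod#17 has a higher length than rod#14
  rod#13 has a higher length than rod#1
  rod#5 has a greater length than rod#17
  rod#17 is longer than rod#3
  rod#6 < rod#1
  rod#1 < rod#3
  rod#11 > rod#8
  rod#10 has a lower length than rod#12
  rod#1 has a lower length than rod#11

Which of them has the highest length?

rod#5

rod#6 is not greatest since rod#6 < rod#1; rod#1 is not greatest since rod#1 < rod#3; rod#14 is not greatest since rod#14 < rod#17; rod#15 is not greatest since rod#15 < rod#3; rod#9 is not greatest since rod#9 < rod#10; rod#3 is not greatest since rod#3 < rod#17; rod#10 is not greatest since rod#10 < rod#17; rod#8 is not greatest since rod#8 < rod#11; rod#13 is not greatest since rod#13 < rod#17; rod#12 is not greatest since rod#12 < rod#5; rod#11 is not greatest since rod#11 < rod#17; rod#17 is not greatest since rod#17 < rod#5.
Only rod#5 has nothing above it, so rod#5 is the highest length.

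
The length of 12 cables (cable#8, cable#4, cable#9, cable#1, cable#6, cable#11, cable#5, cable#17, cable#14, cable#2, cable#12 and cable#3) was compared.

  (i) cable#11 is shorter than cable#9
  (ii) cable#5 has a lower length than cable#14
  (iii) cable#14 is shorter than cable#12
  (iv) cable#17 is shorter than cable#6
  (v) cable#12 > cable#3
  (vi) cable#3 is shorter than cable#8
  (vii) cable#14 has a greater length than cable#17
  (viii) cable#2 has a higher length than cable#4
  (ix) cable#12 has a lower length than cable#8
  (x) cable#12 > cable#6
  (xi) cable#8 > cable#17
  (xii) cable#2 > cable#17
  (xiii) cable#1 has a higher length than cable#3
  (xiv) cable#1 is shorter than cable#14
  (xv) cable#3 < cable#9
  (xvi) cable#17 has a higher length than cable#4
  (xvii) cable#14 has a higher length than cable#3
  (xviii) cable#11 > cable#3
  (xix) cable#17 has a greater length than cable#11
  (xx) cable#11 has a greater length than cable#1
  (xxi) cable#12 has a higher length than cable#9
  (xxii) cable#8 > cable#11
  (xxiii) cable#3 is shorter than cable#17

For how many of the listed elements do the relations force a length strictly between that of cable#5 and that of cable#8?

The relations place cable#5 below cable#8. An element lies strictly between them when it is forced above cable#5 and also forced below cable#8.
Above cable#5: {cable#14, cable#12}. Below cable#8: {cable#3, cable#1, cable#11, cable#4, cable#17, cable#14, cable#6, cable#9, cable#12}.
Intersection: {cable#14, cable#12} — 2.

2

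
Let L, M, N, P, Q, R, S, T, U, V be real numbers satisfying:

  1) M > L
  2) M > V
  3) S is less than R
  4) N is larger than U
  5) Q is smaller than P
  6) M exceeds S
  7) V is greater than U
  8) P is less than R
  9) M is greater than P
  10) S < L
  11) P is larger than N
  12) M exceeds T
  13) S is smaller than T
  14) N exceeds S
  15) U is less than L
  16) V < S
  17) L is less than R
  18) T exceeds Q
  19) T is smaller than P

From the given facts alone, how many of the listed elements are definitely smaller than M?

8

From M the given relations immediately reach V, S, T, L, P.
From those, U, Q, N — 8 in total.
No other element is forced below M by the given relations, so the count is 8.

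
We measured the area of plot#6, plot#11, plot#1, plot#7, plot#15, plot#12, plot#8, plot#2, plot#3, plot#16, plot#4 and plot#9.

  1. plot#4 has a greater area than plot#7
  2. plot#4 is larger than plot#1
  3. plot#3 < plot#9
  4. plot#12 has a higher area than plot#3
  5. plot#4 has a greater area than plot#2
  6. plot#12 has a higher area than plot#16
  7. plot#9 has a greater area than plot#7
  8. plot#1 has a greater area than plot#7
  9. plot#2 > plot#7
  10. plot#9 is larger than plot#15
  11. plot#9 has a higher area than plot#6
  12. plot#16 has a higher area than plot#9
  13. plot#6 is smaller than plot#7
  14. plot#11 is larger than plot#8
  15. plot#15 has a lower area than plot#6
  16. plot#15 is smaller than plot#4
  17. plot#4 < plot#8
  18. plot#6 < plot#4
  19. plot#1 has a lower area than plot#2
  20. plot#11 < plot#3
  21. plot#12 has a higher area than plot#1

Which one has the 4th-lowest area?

Piecing the relations together gives one ordering: plot#15 < plot#6 < plot#7 < plot#1 < plot#2 < plot#4 < plot#8 < plot#11 < plot#3 < plot#9 < plot#16 < plot#12.
The 4th smallest is plot#1.

plot#1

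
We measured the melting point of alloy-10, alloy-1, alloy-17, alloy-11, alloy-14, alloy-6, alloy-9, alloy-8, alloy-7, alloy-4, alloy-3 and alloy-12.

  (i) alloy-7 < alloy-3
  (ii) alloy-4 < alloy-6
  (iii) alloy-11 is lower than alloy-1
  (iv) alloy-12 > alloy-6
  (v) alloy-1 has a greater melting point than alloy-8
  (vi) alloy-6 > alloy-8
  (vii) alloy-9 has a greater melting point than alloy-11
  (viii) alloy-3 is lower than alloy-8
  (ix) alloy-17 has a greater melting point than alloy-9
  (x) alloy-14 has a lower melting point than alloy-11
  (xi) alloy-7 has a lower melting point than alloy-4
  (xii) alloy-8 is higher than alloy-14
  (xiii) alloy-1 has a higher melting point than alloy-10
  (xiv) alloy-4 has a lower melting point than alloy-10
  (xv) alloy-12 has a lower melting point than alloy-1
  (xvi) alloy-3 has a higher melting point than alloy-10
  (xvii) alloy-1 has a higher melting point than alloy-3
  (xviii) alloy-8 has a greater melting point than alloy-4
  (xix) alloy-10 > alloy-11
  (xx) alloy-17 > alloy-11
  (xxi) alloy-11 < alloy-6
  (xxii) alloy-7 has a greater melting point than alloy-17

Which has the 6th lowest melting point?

alloy-4

Piecing the relations together gives one ordering: alloy-14 < alloy-11 < alloy-9 < alloy-17 < alloy-7 < alloy-4 < alloy-10 < alloy-3 < alloy-8 < alloy-6 < alloy-12 < alloy-1.
The 6th smallest is alloy-4.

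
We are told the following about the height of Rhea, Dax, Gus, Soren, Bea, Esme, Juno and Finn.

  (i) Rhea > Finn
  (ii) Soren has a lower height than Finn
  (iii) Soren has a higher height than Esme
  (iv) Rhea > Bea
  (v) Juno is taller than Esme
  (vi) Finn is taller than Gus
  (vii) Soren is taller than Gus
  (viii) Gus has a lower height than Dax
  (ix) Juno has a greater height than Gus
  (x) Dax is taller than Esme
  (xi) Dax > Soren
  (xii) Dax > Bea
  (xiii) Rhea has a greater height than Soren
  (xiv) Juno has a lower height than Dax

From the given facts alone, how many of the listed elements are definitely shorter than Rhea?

Directly below Rhea: Bea, Soren, Finn.
One step further: Esme, Gus (5 so far).
No other element is forced below Rhea by the given relations, so the count is 5.

5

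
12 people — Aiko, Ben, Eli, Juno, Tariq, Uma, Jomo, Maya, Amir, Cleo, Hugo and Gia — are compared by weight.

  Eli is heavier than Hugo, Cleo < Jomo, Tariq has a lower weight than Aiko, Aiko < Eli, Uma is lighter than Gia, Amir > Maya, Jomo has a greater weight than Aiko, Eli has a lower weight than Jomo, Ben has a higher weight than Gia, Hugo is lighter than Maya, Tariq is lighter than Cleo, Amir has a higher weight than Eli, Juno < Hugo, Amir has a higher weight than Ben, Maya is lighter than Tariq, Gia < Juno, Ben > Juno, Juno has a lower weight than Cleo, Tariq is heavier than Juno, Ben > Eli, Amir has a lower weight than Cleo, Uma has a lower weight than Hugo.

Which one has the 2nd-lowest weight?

The consecutive relations fix a unique order: Uma < Gia < Juno < Hugo < Maya < Tariq < Aiko < Eli < Ben < Amir < Cleo < Jomo.
Counting 2 from the smallest end gives Gia.

Gia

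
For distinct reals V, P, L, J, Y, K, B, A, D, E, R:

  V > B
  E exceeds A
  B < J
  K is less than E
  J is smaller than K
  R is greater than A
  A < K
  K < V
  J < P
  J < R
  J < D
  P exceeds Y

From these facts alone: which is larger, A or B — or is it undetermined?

Following every chain through A: above A we get R, K, V, E.
B is not reached, and no chain runs the other way from B to A.
So the given relations leave the order of A and B undetermined.

undetermined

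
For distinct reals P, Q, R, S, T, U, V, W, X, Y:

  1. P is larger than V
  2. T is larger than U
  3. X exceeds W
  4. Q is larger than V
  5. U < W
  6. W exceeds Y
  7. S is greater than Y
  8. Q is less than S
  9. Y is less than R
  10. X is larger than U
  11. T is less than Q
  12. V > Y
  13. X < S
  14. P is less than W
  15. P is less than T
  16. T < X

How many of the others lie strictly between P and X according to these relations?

2

The relations place P below X. An element lies strictly between them when it is forced above P and also forced below X.
Above P: {W, T, Q, S}. Below X: {Y, V, U, W, T}.
Intersection: {W, T} — 2.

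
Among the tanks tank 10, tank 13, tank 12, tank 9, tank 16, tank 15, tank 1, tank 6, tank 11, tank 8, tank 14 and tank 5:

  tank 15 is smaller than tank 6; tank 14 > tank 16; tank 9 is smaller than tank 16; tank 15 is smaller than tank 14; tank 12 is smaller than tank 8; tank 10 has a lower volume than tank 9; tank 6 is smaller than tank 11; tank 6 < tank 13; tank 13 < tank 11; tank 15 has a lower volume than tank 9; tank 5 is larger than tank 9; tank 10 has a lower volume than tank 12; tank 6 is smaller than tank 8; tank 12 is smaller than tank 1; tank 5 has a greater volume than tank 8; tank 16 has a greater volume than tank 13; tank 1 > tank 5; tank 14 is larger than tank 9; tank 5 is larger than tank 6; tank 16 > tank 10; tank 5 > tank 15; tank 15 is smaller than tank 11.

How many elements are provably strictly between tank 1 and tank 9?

Chaining upward from tank 9 reaches: tank 16, tank 14, tank 5.
Chaining downward from tank 1 reaches: tank 10, tank 15, tank 6, tank 12, tank 8, tank 5.
Strictly between tank 9 and tank 1 are those in both lists: tank 5 — 1 element.

1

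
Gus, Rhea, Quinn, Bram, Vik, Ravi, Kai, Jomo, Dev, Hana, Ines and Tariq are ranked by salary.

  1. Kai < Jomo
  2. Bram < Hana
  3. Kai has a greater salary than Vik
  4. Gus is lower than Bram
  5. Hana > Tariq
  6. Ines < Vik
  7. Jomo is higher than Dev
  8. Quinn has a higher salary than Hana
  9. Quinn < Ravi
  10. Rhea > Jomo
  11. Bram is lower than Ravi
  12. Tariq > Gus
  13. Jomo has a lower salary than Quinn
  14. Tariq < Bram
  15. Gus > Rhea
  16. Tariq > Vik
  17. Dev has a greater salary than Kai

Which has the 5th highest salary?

Tariq

Chaining the given pairs: Ines < Vik < Kai < Dev < Jomo < Rhea < Gus < Tariq < Bram < Hana < Quinn < Ravi.
Counting 5 from the largest end gives Tariq.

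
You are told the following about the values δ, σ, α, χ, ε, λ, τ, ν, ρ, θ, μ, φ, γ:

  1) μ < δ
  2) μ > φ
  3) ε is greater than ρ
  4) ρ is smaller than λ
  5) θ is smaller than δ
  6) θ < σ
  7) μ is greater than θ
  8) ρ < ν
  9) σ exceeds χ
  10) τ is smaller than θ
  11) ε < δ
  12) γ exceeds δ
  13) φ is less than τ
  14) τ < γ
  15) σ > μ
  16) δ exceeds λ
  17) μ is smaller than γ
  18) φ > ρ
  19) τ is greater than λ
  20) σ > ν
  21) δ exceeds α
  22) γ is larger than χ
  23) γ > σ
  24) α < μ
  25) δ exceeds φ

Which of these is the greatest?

γ

Chaining downward from γ: directly below it, τ, χ, μ, σ, δ; then λ, φ, ν, α, θ, ε; then ρ.
That covers every other element, and nothing is given above γ, so γ is the greatest.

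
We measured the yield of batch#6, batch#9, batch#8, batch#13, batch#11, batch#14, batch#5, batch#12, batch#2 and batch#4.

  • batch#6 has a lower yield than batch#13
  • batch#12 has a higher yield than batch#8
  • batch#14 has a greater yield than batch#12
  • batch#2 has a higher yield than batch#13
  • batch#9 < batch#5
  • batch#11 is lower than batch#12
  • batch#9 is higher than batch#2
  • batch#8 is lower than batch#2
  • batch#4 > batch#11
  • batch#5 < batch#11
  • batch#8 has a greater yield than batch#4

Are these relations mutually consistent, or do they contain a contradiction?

We have batch#8 < batch#2 stated directly, yet also batch#2 < batch#9 < batch#5 < batch#11 < batch#4 < batch#8 by chaining the others — so batch#2 < batch#8. Contradiction.

inconsistent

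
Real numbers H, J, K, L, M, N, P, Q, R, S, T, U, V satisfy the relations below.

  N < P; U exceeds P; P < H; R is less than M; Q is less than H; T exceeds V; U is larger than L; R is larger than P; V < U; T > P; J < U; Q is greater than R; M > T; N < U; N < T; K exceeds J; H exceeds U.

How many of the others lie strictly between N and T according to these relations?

1

The relations place N below T. An element lies strictly between them when it is forced above N and also forced below T.
Above N: {P, R, Q, U, H, M}. Below T: {V, P}.
Intersection: {P} — 1.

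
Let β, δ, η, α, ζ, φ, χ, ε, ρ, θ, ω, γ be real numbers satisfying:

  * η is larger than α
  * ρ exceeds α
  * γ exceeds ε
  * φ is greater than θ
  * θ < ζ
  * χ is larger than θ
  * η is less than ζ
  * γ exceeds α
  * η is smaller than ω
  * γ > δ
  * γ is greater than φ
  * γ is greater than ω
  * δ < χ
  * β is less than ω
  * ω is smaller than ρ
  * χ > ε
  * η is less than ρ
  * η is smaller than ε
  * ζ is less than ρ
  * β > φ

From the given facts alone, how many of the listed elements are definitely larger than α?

The elements the relations force above α are η, ζ, ω, ρ, ε, χ, γ — no chain reaches any other.
That is 7.

7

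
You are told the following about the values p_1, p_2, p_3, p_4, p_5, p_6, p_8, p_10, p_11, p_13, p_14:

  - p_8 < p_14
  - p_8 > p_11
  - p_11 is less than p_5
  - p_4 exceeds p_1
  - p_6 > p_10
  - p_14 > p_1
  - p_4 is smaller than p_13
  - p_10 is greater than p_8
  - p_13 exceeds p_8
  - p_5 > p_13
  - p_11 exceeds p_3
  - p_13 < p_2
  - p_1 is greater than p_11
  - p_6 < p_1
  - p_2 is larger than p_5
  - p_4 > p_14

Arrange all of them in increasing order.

The consecutive links are each given: p_3 < p_11; p_11 < p_8; p_8 < p_10; p_10 < p_6; p_6 < p_1; p_1 < p_14; p_14 < p_4; p_4 < p_13; p_13 < p_5; p_5 < p_2.

p_3 < p_11 < p_8 < p_10 < p_6 < p_1 < p_14 < p_4 < p_13 < p_5 < p_2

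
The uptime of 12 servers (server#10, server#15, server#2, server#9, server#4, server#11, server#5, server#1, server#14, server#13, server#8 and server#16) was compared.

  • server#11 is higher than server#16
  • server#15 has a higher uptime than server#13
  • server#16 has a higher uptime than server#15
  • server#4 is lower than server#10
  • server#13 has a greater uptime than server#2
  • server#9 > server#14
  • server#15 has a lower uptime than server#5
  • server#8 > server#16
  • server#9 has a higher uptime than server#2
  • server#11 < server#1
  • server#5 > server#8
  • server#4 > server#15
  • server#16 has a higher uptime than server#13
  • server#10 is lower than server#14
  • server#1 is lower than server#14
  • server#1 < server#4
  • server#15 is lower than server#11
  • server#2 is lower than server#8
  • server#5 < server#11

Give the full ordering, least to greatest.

server#2 < server#13 < server#15 < server#16 < server#8 < server#5 < server#11 < server#1 < server#4 < server#10 < server#14 < server#9

Each adjacent pair is fixed by a given relation: server#2 < server#13; server#13 < server#15; server#15 < server#16; server#16 < server#8; server#8 < server#5; server#5 < server#11; server#11 < server#1; server#1 < server#4; server#4 < server#10; server#10 < server#14; server#14 < server#9. Chaining them end to end gives the full order.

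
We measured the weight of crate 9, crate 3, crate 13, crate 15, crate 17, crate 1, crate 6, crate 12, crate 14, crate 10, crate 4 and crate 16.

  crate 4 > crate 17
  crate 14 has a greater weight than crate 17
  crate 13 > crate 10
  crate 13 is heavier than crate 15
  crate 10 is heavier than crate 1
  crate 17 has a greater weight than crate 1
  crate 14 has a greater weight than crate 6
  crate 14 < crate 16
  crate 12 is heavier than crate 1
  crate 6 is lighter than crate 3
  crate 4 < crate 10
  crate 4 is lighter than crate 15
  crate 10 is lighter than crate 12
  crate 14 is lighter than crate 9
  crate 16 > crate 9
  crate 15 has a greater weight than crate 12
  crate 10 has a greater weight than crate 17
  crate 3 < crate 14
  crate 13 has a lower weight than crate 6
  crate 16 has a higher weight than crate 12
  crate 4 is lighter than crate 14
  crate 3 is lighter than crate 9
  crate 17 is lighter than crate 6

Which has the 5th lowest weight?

crate 12

Piecing the relations together gives one ordering: crate 1 < crate 17 < crate 4 < crate 10 < crate 12 < crate 15 < crate 13 < crate 6 < crate 3 < crate 14 < crate 9 < crate 16.
Counting 5 from the smallest end gives crate 12.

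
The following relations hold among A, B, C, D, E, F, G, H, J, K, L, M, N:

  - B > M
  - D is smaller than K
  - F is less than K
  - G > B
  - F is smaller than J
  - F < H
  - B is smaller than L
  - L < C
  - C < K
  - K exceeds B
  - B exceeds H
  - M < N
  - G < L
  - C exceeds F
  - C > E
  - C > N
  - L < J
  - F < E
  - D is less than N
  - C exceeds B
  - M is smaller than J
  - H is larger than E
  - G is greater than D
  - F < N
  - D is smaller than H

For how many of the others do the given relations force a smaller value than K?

10

From K the given relations immediately reach D, F, B, C.
From those, E, H, M, N, L — 9 in total.
From those, G — 10 in total.
Nothing else is reachable below K; 10 in all.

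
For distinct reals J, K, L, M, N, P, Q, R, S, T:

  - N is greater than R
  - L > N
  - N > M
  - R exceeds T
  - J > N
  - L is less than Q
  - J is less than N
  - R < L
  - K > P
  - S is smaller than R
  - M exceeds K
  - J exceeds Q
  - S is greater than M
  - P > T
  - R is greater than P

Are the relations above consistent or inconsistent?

We have J < N stated directly, yet also N < L < Q < J by chaining the others — so N < J. Contradiction.

inconsistent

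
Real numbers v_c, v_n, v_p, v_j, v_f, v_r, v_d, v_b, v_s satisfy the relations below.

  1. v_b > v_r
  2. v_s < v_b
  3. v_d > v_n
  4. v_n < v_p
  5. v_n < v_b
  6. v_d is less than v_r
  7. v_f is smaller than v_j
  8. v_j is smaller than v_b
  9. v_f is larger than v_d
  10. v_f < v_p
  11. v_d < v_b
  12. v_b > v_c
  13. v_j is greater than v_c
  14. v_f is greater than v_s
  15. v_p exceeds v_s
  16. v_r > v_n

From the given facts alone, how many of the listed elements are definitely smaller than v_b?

7

Directly below v_b: v_n, v_d, v_c, v_r, v_s, v_j.
One step further: v_f (7 so far).
Nothing else is reachable below v_b; 7 in all.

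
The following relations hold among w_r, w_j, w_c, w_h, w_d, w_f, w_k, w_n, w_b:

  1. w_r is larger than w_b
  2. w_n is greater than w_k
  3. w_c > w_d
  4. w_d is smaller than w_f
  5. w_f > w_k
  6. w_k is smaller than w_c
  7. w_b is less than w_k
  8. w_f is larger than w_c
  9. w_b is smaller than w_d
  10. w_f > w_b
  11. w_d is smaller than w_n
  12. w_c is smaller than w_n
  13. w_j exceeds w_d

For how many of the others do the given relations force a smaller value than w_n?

4

The elements the relations force below w_n are w_b, w_d, w_k, w_c — no chain reaches any other.
That is 4.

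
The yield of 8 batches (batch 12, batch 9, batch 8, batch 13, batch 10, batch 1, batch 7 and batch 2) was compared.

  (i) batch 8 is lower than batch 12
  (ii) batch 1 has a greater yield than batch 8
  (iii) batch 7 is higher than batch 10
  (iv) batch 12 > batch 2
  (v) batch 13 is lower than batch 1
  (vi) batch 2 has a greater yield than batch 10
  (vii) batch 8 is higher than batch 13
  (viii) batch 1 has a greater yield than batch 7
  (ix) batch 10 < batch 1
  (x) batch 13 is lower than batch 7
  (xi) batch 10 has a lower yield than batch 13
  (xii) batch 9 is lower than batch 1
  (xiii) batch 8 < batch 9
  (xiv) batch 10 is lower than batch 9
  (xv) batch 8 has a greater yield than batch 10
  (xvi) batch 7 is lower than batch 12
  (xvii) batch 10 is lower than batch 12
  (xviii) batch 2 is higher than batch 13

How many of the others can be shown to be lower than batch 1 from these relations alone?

5

Directly below batch 1: batch 10, batch 13, batch 8, batch 9, batch 7.
Nothing else is reachable below batch 1; 5 in all.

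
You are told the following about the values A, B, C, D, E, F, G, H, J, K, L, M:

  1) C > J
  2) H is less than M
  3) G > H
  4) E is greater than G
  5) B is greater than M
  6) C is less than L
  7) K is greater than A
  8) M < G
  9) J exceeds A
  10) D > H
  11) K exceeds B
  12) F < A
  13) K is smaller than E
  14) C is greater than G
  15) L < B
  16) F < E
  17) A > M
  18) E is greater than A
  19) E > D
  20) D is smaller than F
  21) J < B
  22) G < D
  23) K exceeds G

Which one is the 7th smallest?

J

The consecutive relations fix a unique order: H < M < G < D < F < A < J < C < L < B < K < E.
The 7th smallest is J.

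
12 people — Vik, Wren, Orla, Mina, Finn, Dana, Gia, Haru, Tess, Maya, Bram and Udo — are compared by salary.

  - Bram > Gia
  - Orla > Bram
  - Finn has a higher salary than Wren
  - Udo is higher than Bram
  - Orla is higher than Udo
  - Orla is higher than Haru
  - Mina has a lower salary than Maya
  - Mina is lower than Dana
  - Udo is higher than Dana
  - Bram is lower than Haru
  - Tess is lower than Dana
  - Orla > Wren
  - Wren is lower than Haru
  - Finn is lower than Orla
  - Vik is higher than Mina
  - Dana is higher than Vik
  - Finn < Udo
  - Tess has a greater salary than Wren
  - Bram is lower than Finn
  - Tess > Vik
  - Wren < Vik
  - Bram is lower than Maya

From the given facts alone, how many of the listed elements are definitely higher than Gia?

Directly above Gia: Bram.
One step further: Maya, Finn, Haru, Udo, Orla (6 so far).
Nothing else is reachable above Gia; 6 in all.

6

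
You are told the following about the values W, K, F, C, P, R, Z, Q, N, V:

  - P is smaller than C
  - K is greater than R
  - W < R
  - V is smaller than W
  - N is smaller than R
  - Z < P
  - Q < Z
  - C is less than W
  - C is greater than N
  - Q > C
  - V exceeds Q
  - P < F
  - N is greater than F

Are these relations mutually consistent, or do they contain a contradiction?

We have Q < Z stated directly, yet also Z < P < F < N < C < Q by chaining the others — so Z < Q. Contradiction.

inconsistent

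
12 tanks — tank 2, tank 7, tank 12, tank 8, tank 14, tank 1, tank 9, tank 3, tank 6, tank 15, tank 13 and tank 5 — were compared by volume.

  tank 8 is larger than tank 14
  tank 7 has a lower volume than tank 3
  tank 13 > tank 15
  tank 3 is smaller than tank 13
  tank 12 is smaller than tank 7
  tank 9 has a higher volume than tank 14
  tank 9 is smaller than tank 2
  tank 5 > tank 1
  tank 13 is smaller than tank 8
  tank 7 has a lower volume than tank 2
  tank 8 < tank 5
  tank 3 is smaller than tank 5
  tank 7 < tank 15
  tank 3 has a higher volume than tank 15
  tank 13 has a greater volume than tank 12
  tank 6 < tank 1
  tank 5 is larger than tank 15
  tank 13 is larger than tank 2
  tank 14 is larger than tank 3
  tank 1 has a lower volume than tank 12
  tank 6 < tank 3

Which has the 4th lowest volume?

The consecutive relations fix a unique order: tank 6 < tank 1 < tank 12 < tank 7 < tank 15 < tank 3 < tank 14 < tank 9 < tank 2 < tank 13 < tank 8 < tank 5.
The 4th smallest is tank 7.

tank 7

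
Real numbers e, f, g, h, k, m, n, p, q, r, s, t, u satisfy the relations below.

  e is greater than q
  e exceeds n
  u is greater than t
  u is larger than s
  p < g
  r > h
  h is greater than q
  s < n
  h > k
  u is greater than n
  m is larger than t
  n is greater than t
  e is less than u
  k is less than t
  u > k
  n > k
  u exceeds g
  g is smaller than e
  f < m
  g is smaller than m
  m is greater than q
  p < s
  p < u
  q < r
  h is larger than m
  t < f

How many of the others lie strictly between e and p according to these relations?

The relations place p below e. An element lies strictly between them when it is forced above p and also forced below e.
Above p: {g, s, n, u, m, h, r}. Below e: {g, s, q, k, t, n}.
Intersection: {g, s, n} — 3.

3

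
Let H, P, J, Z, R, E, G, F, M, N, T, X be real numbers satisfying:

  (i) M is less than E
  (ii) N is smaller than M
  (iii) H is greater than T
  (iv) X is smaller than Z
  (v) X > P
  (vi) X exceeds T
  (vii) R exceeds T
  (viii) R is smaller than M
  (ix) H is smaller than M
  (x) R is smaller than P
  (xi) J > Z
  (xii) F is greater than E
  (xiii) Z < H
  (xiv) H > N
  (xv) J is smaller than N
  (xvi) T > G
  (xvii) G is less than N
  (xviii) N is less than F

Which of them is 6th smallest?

Z

Piecing the relations together gives one ordering: G < T < R < P < X < Z < J < N < H < M < E < F.
Counting 6 from the smallest end gives Z.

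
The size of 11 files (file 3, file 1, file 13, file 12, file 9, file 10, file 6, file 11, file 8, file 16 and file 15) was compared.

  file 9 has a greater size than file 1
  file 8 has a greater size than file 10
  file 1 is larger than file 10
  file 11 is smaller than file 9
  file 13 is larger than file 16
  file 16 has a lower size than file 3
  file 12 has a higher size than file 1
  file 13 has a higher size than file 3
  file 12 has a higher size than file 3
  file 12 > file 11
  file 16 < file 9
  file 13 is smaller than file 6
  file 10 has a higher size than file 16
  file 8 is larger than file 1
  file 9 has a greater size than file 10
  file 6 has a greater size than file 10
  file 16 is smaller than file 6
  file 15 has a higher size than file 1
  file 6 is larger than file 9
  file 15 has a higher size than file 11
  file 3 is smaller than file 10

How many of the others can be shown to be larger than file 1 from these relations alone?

5

The elements the relations force above file 1 are file 8, file 9, file 6, file 12, file 15 — no chain reaches any other.
That is 5.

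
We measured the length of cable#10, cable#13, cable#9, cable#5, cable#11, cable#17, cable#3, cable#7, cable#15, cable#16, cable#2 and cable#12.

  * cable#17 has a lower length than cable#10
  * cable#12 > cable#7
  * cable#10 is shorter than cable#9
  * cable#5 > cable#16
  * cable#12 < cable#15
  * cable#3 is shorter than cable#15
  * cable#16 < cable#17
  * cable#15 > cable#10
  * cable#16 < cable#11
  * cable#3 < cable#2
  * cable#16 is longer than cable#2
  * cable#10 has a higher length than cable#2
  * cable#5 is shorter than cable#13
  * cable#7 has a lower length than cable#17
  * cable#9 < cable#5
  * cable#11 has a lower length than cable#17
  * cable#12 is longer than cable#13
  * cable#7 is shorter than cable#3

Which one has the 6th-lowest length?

cable#17

Piecing the relations together gives one ordering: cable#7 < cable#3 < cable#2 < cable#16 < cable#11 < cable#17 < cable#10 < cable#9 < cable#5 < cable#13 < cable#12 < cable#15.
The 6th smallest is cable#17.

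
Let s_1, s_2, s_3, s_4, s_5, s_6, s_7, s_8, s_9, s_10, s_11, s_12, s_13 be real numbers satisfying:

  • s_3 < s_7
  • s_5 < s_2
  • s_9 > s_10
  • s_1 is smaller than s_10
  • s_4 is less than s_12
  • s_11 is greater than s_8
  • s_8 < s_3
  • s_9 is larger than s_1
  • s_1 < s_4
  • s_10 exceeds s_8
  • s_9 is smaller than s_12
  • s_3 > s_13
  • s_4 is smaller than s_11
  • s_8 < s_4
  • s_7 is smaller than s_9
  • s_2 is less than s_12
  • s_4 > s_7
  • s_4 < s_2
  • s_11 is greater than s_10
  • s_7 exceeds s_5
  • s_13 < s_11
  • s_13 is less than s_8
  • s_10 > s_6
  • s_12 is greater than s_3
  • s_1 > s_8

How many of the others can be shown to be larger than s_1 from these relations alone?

6

From s_1 the given relations immediately reach s_10, s_4, s_9.
From those, s_2, s_12, s_11 — 6 in total.
No other element is forced above s_1 by the given relations, so the count is 6.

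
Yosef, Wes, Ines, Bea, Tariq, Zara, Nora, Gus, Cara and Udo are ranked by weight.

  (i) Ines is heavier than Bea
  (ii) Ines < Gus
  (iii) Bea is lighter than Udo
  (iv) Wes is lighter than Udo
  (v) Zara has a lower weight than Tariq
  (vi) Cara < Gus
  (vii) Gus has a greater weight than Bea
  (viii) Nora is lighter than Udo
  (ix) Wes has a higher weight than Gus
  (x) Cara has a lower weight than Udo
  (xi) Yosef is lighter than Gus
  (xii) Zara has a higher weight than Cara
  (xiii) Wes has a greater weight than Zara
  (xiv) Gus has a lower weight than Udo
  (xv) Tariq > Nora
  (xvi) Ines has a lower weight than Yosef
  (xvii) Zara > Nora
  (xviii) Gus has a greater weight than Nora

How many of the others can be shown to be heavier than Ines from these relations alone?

4

The elements the relations force above Ines are Yosef, Gus, Wes, Udo — no chain reaches any other.
That is 4.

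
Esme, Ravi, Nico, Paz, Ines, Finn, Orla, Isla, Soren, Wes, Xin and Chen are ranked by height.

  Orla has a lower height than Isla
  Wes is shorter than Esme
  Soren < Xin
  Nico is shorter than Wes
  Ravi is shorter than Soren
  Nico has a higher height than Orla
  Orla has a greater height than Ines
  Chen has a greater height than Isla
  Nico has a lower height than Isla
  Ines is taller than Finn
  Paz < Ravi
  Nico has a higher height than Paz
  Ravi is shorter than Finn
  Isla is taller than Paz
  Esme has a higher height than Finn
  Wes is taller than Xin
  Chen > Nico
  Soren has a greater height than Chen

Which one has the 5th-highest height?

Chen

The consecutive relations fix a unique order: Paz < Ravi < Finn < Ines < Orla < Nico < Isla < Chen < Soren < Xin < Wes < Esme.
Counting 5 from the largest end gives Chen.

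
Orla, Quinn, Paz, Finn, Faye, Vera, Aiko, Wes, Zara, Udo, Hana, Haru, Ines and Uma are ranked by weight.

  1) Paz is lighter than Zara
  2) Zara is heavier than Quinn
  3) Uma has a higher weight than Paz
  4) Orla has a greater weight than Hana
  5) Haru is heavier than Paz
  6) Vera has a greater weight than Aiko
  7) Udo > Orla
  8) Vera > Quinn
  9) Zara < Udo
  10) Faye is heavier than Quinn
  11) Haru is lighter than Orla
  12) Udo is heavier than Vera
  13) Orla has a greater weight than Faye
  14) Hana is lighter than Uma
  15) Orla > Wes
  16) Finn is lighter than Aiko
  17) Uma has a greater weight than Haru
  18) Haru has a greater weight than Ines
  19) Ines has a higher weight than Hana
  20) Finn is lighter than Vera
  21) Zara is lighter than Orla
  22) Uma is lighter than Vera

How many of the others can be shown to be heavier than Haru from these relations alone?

4

From Haru the given relations immediately reach Uma, Orla.
From those, Vera, Udo — 4 in total.
Nothing else is reachable above Haru; 4 in all.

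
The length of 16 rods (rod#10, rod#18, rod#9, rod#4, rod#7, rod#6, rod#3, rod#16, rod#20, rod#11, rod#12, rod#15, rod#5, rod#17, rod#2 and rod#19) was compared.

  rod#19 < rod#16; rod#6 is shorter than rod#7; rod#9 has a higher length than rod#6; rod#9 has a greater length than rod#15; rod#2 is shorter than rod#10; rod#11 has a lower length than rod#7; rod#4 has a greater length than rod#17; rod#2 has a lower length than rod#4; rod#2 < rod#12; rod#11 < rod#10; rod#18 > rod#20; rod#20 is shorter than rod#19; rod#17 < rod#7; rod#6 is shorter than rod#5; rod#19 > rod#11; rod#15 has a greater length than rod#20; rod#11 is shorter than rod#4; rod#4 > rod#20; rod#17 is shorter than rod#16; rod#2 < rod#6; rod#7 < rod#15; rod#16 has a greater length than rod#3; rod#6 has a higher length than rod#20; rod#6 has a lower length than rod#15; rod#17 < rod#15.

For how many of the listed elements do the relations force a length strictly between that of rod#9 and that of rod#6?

2

The relations place rod#6 below rod#9. An element lies strictly between them when it is forced above rod#6 and also forced below rod#9.
Above rod#6: {rod#7, rod#5, rod#15}. Below rod#9: {rod#17, rod#11, rod#2, rod#20, rod#7, rod#15}.
Intersection: {rod#7, rod#15} — 2.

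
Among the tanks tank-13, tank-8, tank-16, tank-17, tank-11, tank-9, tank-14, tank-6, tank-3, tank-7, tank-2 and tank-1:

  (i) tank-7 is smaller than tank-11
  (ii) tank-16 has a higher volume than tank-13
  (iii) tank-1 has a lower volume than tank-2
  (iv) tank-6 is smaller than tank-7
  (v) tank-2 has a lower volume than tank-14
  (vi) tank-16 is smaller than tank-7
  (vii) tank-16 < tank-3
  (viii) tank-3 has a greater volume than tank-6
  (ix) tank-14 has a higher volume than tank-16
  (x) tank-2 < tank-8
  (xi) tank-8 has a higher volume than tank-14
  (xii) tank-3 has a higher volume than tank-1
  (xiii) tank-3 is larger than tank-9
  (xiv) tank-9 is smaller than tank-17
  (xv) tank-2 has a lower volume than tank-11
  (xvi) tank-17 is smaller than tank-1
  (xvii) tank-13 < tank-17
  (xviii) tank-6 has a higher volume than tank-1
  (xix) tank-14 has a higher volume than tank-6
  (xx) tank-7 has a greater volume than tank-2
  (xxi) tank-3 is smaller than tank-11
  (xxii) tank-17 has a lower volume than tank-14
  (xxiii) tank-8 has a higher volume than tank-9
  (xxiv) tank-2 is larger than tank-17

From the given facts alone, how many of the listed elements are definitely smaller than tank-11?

The elements the relations force below tank-11 are tank-9, tank-13, tank-17, tank-1, tank-6, tank-16, tank-2, tank-3, tank-7 — no chain reaches any other.
That is 9.

9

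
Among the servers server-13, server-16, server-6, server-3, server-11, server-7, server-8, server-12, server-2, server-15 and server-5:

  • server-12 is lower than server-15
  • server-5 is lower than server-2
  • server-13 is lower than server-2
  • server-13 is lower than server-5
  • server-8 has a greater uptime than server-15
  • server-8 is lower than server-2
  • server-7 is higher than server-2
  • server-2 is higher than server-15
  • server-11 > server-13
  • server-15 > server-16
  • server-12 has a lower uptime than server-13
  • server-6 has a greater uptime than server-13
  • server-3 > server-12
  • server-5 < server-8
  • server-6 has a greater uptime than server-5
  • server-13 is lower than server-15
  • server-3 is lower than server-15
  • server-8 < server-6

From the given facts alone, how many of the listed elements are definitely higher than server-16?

5

From server-16 the given relations immediately reach server-15.
From those, server-8, server-2 — 3 in total.
From those, server-7, server-6 — 5 in total.
No other element is forced above server-16 by the given relations, so the count is 5.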